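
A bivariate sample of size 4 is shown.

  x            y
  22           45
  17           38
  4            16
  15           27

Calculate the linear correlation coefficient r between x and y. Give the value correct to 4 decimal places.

0.9597

n = 4, Σx = 58, Σy = 126, Σx² = 1014, Σy² = 4454, Σxy = 2105
nΣxy − ΣxΣy = 8420 − 7308 = 1112
nΣx² − (Σx)² = 4056 − 3364 = 692; nΣy² − (Σy)² = 17816 − 15876 = 1940
r = 1112 / √(692 × 1940) = 1112 / 1158.6544 ≈ 0.9597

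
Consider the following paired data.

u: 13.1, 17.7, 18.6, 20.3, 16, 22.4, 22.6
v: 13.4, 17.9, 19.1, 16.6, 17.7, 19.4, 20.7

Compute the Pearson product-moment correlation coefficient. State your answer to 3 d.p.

0.820

n = 7, Σu = 130.7, Σv = 124.8, Σu² = 2511.47, Σv² = 2258.48, Σuv = 2370.19
nΣuv − ΣuΣv = 16591.33 − 16311.36 = 279.97
nΣu² − (Σu)² = 17580.29 − 17082.49 = 497.8; nΣv² − (Σv)² = 15809.36 − 15575.04 = 234.32
r = 279.97 / √(497.8 × 234.32) = 279.97 / 341.5326 ≈ 0.820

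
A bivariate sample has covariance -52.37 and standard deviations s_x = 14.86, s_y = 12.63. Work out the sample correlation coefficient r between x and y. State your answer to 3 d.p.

r = Cov(x,y) / (s_x · s_y) = -52.37 / (14.86 × 12.63)
  = -52.37 / 187.6818 ≈ -0.279

-0.279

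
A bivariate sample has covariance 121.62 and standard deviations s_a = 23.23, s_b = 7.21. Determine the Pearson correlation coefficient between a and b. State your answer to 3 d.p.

0.726

r = Cov(a,b) / (s_a · s_b) = 121.62 / (23.23 × 7.21)
  = 121.62 / 167.4883 ≈ 0.726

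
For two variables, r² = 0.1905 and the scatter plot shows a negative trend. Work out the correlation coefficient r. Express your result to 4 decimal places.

|r| = √0.1905 = 0.4365
The association is negative, so r = −0.4365.

-0.4365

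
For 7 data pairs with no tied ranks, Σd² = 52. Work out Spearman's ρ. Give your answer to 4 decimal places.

0.0714

ρ = 1 − 6Σd² / [n(n²−1)] = 1 − 6×52 / (7×48)
  = 1 − 312/336 = 1 − 0.92857 ≈ 0.0714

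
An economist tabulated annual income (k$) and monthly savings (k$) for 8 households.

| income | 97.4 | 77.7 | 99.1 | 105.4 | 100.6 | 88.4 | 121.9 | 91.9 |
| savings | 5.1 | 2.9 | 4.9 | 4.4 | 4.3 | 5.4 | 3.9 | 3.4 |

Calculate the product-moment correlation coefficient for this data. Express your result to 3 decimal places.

n = 8, Σx = 782.4, Σy = 34.3, Σx² = 77694.16, Σy² = 152.21, Σxy = 3369.23
nΣxy − ΣxΣy = 26953.84 − 26836.32 = 117.52
nΣx² − (Σx)² = 621553.28 − 612149.76 = 9403.52; nΣy² − (Σy)² = 1217.68 − 1176.49 = 41.19
r = 117.52 / √(9403.52 × 41.19) = 117.52 / 622.3592 ≈ 0.189

0.189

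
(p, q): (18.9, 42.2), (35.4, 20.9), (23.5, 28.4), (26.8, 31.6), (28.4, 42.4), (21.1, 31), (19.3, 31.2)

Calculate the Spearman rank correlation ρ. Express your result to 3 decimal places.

-0.250

Rank p: 1, 7, 4, 5, 6, 3, 2
Rank q: 6, 1, 2, 5, 7, 3, 4
d = rank(p) − rank(q): -5, 6, 2, 0, -1, 0, -2; Σd² = 70
ρ = 1 − 6Σd² / [n(n²−1)] = 1 − 6×70 / (7×48) = 1 − 420/336 ≈ -0.250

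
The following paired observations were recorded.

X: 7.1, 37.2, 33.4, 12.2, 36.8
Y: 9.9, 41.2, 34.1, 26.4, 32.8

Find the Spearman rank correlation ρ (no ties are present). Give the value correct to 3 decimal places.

Rank X: 1, 5, 3, 2, 4
Rank Y: 1, 5, 4, 2, 3
d = rank(X) − rank(Y): 0, 0, -1, 0, 1; Σd² = 2
ρ = 1 − 6Σd² / [n(n²−1)] = 1 − 6×2 / (5×24) = 1 − 12/120 ≈ 0.900

0.900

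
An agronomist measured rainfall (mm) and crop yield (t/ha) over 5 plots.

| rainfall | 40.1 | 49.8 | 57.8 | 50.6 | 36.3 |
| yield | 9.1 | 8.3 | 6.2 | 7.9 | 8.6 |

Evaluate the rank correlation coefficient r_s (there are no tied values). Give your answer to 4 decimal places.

-0.9000

Rank rainfall: 2, 3, 5, 4, 1
Rank yield: 5, 3, 1, 2, 4
d = rank(rainfall) − rank(yield): -3, 0, 4, 2, -3; Σd² = 38
ρ = 1 − 6Σd² / [n(n²−1)] = 1 − 6×38 / (5×24) = 1 − 228/120 ≈ -0.9000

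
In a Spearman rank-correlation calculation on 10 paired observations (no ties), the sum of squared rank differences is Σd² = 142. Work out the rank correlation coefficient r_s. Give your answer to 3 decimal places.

0.139

ρ = 1 − 6Σd² / [n(n²−1)] = 1 − 6×142 / (10×99)
  = 1 − 852/990 = 1 − 0.8606 ≈ 0.139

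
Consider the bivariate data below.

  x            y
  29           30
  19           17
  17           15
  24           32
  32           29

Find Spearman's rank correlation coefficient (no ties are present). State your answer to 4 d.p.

0.6000

Rank x: 4, 2, 1, 3, 5
Rank y: 4, 2, 1, 5, 3
d = rank(x) − rank(y): 0, 0, 0, -2, 2; Σd² = 8
ρ = 1 − 6Σd² / [n(n²−1)] = 1 − 6×8 / (5×24) = 1 − 48/120 ≈ 0.6000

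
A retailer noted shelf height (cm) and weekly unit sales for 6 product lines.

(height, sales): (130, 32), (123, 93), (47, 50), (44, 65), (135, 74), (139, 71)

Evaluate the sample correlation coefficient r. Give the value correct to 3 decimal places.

n = 6, Σx = 618, Σy = 385, Σx² = 73720, Σy² = 26915, Σxy = 40668
nΣxy − ΣxΣy = 244008 − 237930 = 6078
nΣx² − (Σx)² = 442320 − 381924 = 60396; nΣy² − (Σy)² = 161490 − 148225 = 13265
r = 6078 / √(60396 × 13265) = 6078 / 28304.6452 ≈ 0.215

0.215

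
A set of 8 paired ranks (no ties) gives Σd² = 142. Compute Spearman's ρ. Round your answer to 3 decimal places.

ρ = 1 − 6Σd² / [n(n²−1)] = 1 − 6×142 / (8×63)
  = 1 − 852/504 = 1 − 1.6905 ≈ -0.690

-0.690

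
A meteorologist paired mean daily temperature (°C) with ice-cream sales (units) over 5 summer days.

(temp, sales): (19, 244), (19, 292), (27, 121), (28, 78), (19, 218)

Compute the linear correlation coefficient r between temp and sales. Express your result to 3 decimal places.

-0.949

n = 5, Σx = 112, Σy = 953, Σx² = 2596, Σy² = 213049, Σxy = 19777
nΣxy − ΣxΣy = 98885 − 106736 = -7851
nΣx² − (Σx)² = 12980 − 12544 = 436; nΣy² − (Σy)² = 1065245 − 908209 = 157036
r = -7851 / √(436 × 157036) = -7851 / 8274.5209 ≈ -0.949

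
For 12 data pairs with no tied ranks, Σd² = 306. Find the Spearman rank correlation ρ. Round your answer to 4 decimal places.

ρ = 1 − 6Σd² / [n(n²−1)] = 1 − 6×306 / (12×143)
  = 1 − 1836/1716 = 1 − 1.06993 ≈ -0.0699

-0.0699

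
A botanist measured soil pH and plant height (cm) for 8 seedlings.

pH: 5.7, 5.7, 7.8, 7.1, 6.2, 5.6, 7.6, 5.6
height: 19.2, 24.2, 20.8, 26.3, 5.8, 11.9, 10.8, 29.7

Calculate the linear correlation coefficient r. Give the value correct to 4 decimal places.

n = 8, Σx = 51.3, Σy = 148.7, Σx² = 335.15, Σy² = 3252.59, Σxy = 947.35
nΣxy − ΣxΣy = 7578.8 − 7628.31 = -49.51
nΣx² − (Σx)² = 2681.2 − 2631.69 = 49.51; nΣy² − (Σy)² = 26020.72 − 22111.69 = 3909.03
r = -49.51 / √(49.51 × 3909.03) = -49.51 / 439.9274 ≈ -0.1125

-0.1125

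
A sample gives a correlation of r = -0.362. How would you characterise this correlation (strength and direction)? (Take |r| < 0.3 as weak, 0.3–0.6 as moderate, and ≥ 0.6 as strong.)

r = -0.362 < 0 so the relationship is negative.
|r| = 0.362, which falls in the moderate range.

moderate negative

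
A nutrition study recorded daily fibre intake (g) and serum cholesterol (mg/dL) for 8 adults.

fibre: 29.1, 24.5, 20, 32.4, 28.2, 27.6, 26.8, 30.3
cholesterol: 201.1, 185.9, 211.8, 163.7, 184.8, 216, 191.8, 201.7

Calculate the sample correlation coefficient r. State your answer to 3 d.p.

n = 8, Σx = 218.9, Σy = 1556.8, Σx² = 6090.15, Σy² = 304934.12, Σxy = 42371.15
nΣxy − ΣxΣy = 338969.2 − 340783.52 = -1814.32
nΣx² − (Σx)² = 48721.2 − 47917.21 = 803.99; nΣy² − (Σy)² = 2439472.96 − 2423626.24 = 15846.72
r = -1814.32 / √(803.99 × 15846.72) = -1814.32 / 3569.3983 ≈ -0.508

-0.508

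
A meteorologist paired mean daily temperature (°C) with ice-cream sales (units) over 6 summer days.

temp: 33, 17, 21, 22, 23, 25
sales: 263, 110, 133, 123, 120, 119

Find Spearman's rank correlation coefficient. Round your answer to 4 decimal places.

Rank temp: 6, 1, 2, 3, 4, 5
Rank sales: 6, 1, 5, 4, 3, 2
d = rank(temp) − rank(sales): 0, 0, -3, -1, 1, 3; Σd² = 20
ρ = 1 − 6Σd² / [n(n²−1)] = 1 − 6×20 / (6×35) = 1 − 120/210 ≈ 0.4286

0.4286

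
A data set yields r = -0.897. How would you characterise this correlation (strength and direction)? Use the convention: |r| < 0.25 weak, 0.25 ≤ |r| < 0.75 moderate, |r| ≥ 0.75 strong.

r = -0.897 < 0 so the relationship is negative.
|r| = 0.897, which falls in the strong range.

strong negative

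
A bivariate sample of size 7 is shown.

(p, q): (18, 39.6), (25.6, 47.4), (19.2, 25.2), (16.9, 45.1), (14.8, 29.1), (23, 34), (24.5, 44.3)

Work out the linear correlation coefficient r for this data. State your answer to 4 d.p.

0.4769

n = 7, Σp = 142, Σq = 264.7, Σp² = 2981.9, Σq² = 10449.27, Σpq = 5470.3
nΣpq − ΣpΣq = 38292.1 − 37587.4 = 704.7
nΣp² − (Σp)² = 20873.3 − 20164 = 709.3; nΣq² − (Σq)² = 73144.89 − 70066.09 = 3078.8
r = 704.7 / √(709.3 × 3078.8) = 704.7 / 1477.7662 ≈ 0.4769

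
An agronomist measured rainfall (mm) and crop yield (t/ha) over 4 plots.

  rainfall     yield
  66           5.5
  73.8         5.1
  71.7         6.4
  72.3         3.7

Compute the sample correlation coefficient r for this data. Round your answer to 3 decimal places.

n = 4, Σx = 283.8, Σy = 20.7, Σx² = 20170.62, Σy² = 110.91, Σxy = 1465.77
nΣxy − ΣxΣy = 5863.08 − 5874.66 = -11.58
nΣx² − (Σx)² = 80682.48 − 80542.44 = 140.04; nΣy² − (Σy)² = 443.64 − 428.49 = 15.15
r = -11.58 / √(140.04 × 15.15) = -11.58 / 46.0609 ≈ -0.251

-0.251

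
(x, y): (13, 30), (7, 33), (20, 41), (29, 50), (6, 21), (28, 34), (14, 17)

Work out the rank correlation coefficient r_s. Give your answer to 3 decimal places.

Rank x: 3, 2, 5, 7, 1, 6, 4
Rank y: 3, 4, 6, 7, 2, 5, 1
d = rank(x) − rank(y): 0, -2, -1, 0, -1, 1, 3; Σd² = 16
ρ = 1 − 6Σd² / [n(n²−1)] = 1 − 6×16 / (7×48) = 1 − 96/336 ≈ 0.714

0.714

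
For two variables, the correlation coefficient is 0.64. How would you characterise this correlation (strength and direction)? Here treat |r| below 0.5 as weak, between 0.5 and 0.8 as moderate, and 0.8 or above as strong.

moderate positive

r = 0.64 > 0 so the relationship is positive.
|r| = 0.64, which falls in the moderate range.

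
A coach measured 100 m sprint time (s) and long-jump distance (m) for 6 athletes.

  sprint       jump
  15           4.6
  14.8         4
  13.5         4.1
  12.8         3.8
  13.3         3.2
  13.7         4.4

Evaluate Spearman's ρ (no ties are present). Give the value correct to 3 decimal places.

0.771

Rank sprint: 6, 5, 3, 1, 2, 4
Rank jump: 6, 3, 4, 2, 1, 5
d = rank(sprint) − rank(jump): 0, 2, -1, -1, 1, -1; Σd² = 8
ρ = 1 − 6Σd² / [n(n²−1)] = 1 − 6×8 / (6×35) = 1 − 48/210 ≈ 0.771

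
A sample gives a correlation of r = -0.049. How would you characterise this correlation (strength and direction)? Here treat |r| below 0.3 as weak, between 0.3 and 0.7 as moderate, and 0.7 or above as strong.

weak negative

r = -0.049 < 0 so the relationship is negative.
|r| = 0.049, which falls in the weak range.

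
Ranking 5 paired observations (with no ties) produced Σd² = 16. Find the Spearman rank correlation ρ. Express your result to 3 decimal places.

0.200

ρ = 1 − 6Σd² / [n(n²−1)] = 1 − 6×16 / (5×24)
  = 1 − 96/120 = 1 − 0.8000 ≈ 0.200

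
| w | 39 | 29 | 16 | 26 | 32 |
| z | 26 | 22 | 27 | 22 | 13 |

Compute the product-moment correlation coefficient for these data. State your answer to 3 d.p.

n = 5, Σw = 142, Σz = 110, Σw² = 4318, Σz² = 2542, Σwz = 3072
nΣwz − ΣwΣz = 15360 − 15620 = -260
nΣw² − (Σw)² = 21590 − 20164 = 1426; nΣz² − (Σz)² = 12710 − 12100 = 610
r = -260 / √(1426 × 610) = -260 / 932.6629 ≈ -0.279

-0.279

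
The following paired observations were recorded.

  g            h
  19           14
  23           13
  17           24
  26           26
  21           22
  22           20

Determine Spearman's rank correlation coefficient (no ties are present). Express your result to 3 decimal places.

Rank g: 2, 5, 1, 6, 3, 4
Rank h: 2, 1, 5, 6, 4, 3
d = rank(g) − rank(h): 0, 4, -4, 0, -1, 1; Σd² = 34
ρ = 1 − 6Σd² / [n(n²−1)] = 1 − 6×34 / (6×35) = 1 − 204/210 ≈ 0.029

0.029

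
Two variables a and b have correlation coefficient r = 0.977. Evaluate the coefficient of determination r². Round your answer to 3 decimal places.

r² = (0.977)² = 0.955

0.955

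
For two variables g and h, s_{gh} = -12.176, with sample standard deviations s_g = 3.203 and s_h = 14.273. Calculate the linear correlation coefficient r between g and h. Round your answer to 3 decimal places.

r = Cov(g,h) / (s_g · s_h) = -12.176 / (3.203 × 14.273)
  = -12.176 / 45.7164 ≈ -0.266

-0.266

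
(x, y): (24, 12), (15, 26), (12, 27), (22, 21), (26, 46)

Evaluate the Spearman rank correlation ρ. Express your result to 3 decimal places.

0.000

Rank x: 4, 2, 1, 3, 5
Rank y: 1, 3, 4, 2, 5
d = rank(x) − rank(y): 3, -1, -3, 1, 0; Σd² = 20
ρ = 1 − 6Σd² / [n(n²−1)] = 1 − 6×20 / (5×24) = 1 − 120/120 ≈ 0.000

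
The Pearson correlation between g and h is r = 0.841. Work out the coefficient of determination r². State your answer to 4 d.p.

0.7073

r² = (0.841)² = 0.7073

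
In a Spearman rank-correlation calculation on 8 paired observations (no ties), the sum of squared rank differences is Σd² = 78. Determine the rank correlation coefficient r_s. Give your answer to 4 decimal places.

0.0714

ρ = 1 − 6Σd² / [n(n²−1)] = 1 − 6×78 / (8×63)
  = 1 − 468/504 = 1 − 0.92857 ≈ 0.0714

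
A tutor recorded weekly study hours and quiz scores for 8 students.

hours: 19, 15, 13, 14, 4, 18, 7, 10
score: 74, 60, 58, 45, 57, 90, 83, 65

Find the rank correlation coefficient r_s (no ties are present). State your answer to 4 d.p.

0.3333

Rank hours: 8, 6, 4, 5, 1, 7, 2, 3
Rank score: 6, 4, 3, 1, 2, 8, 7, 5
d = rank(hours) − rank(score): 2, 2, 1, 4, -1, -1, -5, -2; Σd² = 56
ρ = 1 − 6Σd² / [n(n²−1)] = 1 − 6×56 / (8×63) = 1 − 336/504 ≈ 0.3333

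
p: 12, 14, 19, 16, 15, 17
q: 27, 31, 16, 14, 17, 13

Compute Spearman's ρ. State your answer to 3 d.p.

-0.771

Rank p: 1, 2, 6, 4, 3, 5
Rank q: 5, 6, 3, 2, 4, 1
d = rank(p) − rank(q): -4, -4, 3, 2, -1, 4; Σd² = 62
ρ = 1 − 6Σd² / [n(n²−1)] = 1 − 6×62 / (6×35) = 1 − 372/210 ≈ -0.771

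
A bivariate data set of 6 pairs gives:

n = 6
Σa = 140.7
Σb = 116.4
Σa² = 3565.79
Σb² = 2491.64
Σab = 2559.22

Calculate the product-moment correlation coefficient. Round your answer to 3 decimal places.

r = (nΣab − ΣaΣb) / √[(nΣa² − (Σa)²)(nΣb² − (Σb)²)]
Numerator: 6×2559.22 − 140.7×116.4 = -1022.16
Denominator: √[(21394.74 − 19796.49)(14949.84 − 13548.96)] = √[1598.25 × 1400.88] = 1496.3143
r = -1022.16 / 1496.3143 ≈ -0.683

-0.683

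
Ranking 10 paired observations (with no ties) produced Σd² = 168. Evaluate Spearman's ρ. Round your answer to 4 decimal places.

ρ = 1 − 6Σd² / [n(n²−1)] = 1 − 6×168 / (10×99)
  = 1 − 1008/990 = 1 − 1.01818 ≈ -0.0182

-0.0182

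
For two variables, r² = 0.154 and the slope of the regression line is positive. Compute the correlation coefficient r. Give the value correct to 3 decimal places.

0.392

|r| = √0.154 = 0.392
The association is positive, so r = 0.392.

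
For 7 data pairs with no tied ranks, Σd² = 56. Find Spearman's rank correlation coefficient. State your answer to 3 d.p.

ρ = 1 − 6Σd² / [n(n²−1)] = 1 − 6×56 / (7×48)
  = 1 − 336/336 = 1 − 1.0000 ≈ 0.000

0.000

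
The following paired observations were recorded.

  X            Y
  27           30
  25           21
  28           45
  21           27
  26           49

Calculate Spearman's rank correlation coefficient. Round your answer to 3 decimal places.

Rank X: 4, 2, 5, 1, 3
Rank Y: 3, 1, 4, 2, 5
d = rank(X) − rank(Y): 1, 1, 1, -1, -2; Σd² = 8
ρ = 1 − 6Σd² / [n(n²−1)] = 1 − 6×8 / (5×24) = 1 − 48/120 ≈ 0.600

0.600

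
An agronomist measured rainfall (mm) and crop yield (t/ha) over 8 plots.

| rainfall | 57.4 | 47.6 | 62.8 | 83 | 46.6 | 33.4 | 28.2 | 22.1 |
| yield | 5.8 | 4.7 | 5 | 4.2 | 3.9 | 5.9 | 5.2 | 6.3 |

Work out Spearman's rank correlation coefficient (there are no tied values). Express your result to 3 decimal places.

-0.571

Rank rainfall: 6, 5, 7, 8, 4, 3, 2, 1
Rank yield: 6, 3, 4, 2, 1, 7, 5, 8
d = rank(rainfall) − rank(yield): 0, 2, 3, 6, 3, -4, -3, -7; Σd² = 132
ρ = 1 − 6Σd² / [n(n²−1)] = 1 − 6×132 / (8×63) = 1 − 792/504 ≈ -0.571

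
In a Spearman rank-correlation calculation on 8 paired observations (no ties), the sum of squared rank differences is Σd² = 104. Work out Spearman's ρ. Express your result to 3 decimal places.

-0.238

ρ = 1 − 6Σd² / [n(n²−1)] = 1 − 6×104 / (8×63)
  = 1 − 624/504 = 1 − 1.2381 ≈ -0.238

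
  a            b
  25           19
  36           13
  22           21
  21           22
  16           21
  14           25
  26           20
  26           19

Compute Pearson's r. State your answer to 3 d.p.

n = 8, Σa = 186, Σb = 160, Σa² = 4650, Σb² = 3282, Σab = 3567
nΣab − ΣaΣb = 28536 − 29760 = -1224
nΣa² − (Σa)² = 37200 − 34596 = 2604; nΣb² − (Σb)² = 26256 − 25600 = 656
r = -1224 / √(2604 × 656) = -1224 / 1306.9904 ≈ -0.937

-0.937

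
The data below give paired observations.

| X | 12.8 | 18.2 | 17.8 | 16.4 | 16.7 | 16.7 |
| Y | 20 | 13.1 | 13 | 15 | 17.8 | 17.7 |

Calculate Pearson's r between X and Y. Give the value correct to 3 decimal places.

n = 6, ΣX = 98.6, ΣY = 96.6, ΣX² = 1638.66, ΣY² = 1595.74, ΣXY = 1564.67
nΣXY − ΣXΣY = 9388.02 − 9524.76 = -136.74
nΣX² − (ΣX)² = 9831.96 − 9721.96 = 110; nΣY² − (ΣY)² = 9574.44 − 9331.56 = 242.88
r = -136.74 / √(110 × 242.88) = -136.74 / 163.4527 ≈ -0.837

-0.837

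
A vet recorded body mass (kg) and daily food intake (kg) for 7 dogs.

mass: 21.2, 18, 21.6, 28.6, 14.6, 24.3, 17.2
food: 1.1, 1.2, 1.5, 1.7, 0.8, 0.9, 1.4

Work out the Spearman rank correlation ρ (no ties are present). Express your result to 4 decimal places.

Rank mass: 4, 3, 5, 7, 1, 6, 2
Rank food: 3, 4, 6, 7, 1, 2, 5
d = rank(mass) − rank(food): 1, -1, -1, 0, 0, 4, -3; Σd² = 28
ρ = 1 − 6Σd² / [n(n²−1)] = 1 − 6×28 / (7×48) = 1 − 168/336 ≈ 0.5000

0.5000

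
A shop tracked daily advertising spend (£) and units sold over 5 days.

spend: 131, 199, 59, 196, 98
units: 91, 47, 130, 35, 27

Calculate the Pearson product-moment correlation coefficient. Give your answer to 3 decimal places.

-0.623

n = 5, Σx = 683, Σy = 330, Σx² = 108263, Σy² = 29344, Σxy = 38450
nΣxy − ΣxΣy = 192250 − 225390 = -33140
nΣx² − (Σx)² = 541315 − 466489 = 74826; nΣy² − (Σy)² = 146720 − 108900 = 37820
r = -33140 / √(74826 × 37820) = -33140 / 53196.9860 ≈ -0.623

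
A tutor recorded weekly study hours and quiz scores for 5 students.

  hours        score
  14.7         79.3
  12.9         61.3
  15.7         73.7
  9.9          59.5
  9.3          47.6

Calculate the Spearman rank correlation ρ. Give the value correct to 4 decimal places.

Rank hours: 4, 3, 5, 2, 1
Rank score: 5, 3, 4, 2, 1
d = rank(hours) − rank(score): -1, 0, 1, 0, 0; Σd² = 2
ρ = 1 − 6Σd² / [n(n²−1)] = 1 − 6×2 / (5×24) = 1 − 12/120 ≈ 0.9000

0.9000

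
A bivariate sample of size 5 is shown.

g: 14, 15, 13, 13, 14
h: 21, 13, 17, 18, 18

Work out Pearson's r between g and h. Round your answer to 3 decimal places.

-0.477

n = 5, Σg = 69, Σh = 87, Σg² = 955, Σh² = 1547, Σgh = 1196
nΣgh − ΣgΣh = 5980 − 6003 = -23
nΣg² − (Σg)² = 4775 − 4761 = 14; nΣh² − (Σh)² = 7735 − 7569 = 166
r = -23 / √(14 × 166) = -23 / 48.2079 ≈ -0.477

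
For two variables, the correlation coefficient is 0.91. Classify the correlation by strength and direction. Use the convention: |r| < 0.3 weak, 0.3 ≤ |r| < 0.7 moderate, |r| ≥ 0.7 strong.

strong positive

r = 0.91 > 0 so the relationship is positive.
|r| = 0.91, which falls in the strong range.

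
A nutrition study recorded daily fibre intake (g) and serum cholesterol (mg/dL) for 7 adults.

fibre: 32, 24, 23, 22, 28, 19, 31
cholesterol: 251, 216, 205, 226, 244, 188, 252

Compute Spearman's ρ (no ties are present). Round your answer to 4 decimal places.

Rank fibre: 7, 4, 3, 2, 5, 1, 6
Rank cholesterol: 6, 3, 2, 4, 5, 1, 7
d = rank(fibre) − rank(cholesterol): 1, 1, 1, -2, 0, 0, -1; Σd² = 8
ρ = 1 − 6Σd² / [n(n²−1)] = 1 − 6×8 / (7×48) = 1 − 48/336 ≈ 0.8571

0.8571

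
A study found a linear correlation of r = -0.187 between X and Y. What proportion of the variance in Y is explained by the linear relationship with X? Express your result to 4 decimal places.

r² = (-0.187)² = 0.0350

0.0350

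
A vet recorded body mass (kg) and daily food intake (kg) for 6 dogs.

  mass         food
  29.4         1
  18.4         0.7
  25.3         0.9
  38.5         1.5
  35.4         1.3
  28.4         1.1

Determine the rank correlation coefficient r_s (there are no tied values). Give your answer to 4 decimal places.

Rank mass: 4, 1, 2, 6, 5, 3
Rank food: 3, 1, 2, 6, 5, 4
d = rank(mass) − rank(food): 1, 0, 0, 0, 0, -1; Σd² = 2
ρ = 1 − 6Σd² / [n(n²−1)] = 1 − 6×2 / (6×35) = 1 − 12/210 ≈ 0.9429

0.9429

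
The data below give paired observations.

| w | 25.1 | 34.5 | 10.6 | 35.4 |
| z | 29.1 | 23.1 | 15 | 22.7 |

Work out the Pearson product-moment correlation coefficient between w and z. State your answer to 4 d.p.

0.5838

n = 4, Σw = 105.6, Σz = 89.9, Σw² = 3185.78, Σz² = 2120.71, Σwz = 2489.94
nΣwz − ΣwΣz = 9959.76 − 9493.44 = 466.32
nΣw² − (Σw)² = 12743.12 − 11151.36 = 1591.76; nΣz² − (Σz)² = 8482.84 − 8082.01 = 400.83
r = 466.32 / √(1591.76 × 400.83) = 466.32 / 798.7648 ≈ 0.5838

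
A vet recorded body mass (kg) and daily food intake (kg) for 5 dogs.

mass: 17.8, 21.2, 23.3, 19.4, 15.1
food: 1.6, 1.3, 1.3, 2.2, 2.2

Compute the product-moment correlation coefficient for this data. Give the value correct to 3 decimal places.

-0.746

n = 5, Σx = 96.8, Σy = 8.6, Σx² = 1913.54, Σy² = 15.62, Σxy = 162.23
nΣxy − ΣxΣy = 811.15 − 832.48 = -21.33
nΣx² − (Σx)² = 9567.7 − 9370.24 = 197.46; nΣy² − (Σy)² = 78.1 − 73.96 = 4.14
r = -21.33 / √(197.46 × 4.14) = -21.33 / 28.5917 ≈ -0.746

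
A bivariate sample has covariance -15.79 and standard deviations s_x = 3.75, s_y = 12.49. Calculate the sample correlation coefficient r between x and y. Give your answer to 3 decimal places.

r = Cov(x,y) / (s_x · s_y) = -15.79 / (3.75 × 12.49)
  = -15.79 / 46.8375 ≈ -0.337

-0.337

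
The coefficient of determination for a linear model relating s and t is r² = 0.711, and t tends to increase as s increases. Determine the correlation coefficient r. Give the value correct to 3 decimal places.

0.843

|r| = √0.711 = 0.843
The association is positive, so r = 0.843.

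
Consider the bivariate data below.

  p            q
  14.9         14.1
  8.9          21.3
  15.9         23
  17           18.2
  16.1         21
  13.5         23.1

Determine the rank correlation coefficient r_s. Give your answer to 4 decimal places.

Rank p: 3, 1, 4, 6, 5, 2
Rank q: 1, 4, 5, 2, 3, 6
d = rank(p) − rank(q): 2, -3, -1, 4, 2, -4; Σd² = 50
ρ = 1 − 6Σd² / [n(n²−1)] = 1 − 6×50 / (6×35) = 1 − 300/210 ≈ -0.4286

-0.4286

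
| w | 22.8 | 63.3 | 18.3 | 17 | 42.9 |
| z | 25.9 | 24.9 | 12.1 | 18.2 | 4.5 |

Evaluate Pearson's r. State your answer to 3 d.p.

n = 5, Σw = 164.3, Σz = 85.6, Σw² = 6991.03, Σz² = 1788.72, Σwz = 2890.57
nΣwz − ΣwΣz = 14452.85 − 14064.08 = 388.77
nΣw² − (Σw)² = 34955.15 − 26994.49 = 7960.66; nΣz² − (Σz)² = 8943.6 − 7327.36 = 1616.24
r = 388.77 / √(7960.66 × 1616.24) = 388.77 / 3586.9677 ≈ 0.108

0.108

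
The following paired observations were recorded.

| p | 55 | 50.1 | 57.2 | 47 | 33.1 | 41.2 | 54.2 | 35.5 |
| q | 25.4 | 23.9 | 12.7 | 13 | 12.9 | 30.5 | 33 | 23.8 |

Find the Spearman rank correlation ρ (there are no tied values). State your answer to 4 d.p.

Rank p: 7, 5, 8, 4, 1, 3, 6, 2
Rank q: 6, 5, 1, 3, 2, 7, 8, 4
d = rank(p) − rank(q): 1, 0, 7, 1, -1, -4, -2, -2; Σd² = 76
ρ = 1 − 6Σd² / [n(n²−1)] = 1 − 6×76 / (8×63) = 1 − 456/504 ≈ 0.0952

0.0952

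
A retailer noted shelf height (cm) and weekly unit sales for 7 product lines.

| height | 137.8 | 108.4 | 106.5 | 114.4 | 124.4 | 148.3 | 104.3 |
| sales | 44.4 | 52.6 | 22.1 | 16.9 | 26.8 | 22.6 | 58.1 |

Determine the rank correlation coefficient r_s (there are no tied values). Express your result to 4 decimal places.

-0.2857

Rank height: 6, 3, 2, 4, 5, 7, 1
Rank sales: 5, 6, 2, 1, 4, 3, 7
d = rank(height) − rank(sales): 1, -3, 0, 3, 1, 4, -6; Σd² = 72
ρ = 1 − 6Σd² / [n(n²−1)] = 1 − 6×72 / (7×48) = 1 − 432/336 ≈ -0.2857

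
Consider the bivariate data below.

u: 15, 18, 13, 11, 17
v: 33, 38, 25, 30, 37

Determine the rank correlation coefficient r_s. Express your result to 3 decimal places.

0.900

Rank u: 3, 5, 2, 1, 4
Rank v: 3, 5, 1, 2, 4
d = rank(u) − rank(v): 0, 0, 1, -1, 0; Σd² = 2
ρ = 1 − 6Σd² / [n(n²−1)] = 1 − 6×2 / (5×24) = 1 − 12/120 ≈ 0.900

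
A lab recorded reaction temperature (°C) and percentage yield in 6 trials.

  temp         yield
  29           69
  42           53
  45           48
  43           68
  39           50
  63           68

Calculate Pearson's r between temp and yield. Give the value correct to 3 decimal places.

n = 6, Σx = 261, Σy = 356, Σx² = 11969, Σy² = 21622, Σxy = 15545
nΣxy − ΣxΣy = 93270 − 92916 = 354
nΣx² − (Σx)² = 71814 − 68121 = 3693; nΣy² − (Σy)² = 129732 − 126736 = 2996
r = 354 / √(3693 × 2996) = 354 / 3326.2934 ≈ 0.106

0.106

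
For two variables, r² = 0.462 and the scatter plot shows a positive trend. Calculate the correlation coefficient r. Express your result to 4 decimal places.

0.6797

|r| = √0.462 = 0.6797
The association is positive, so r = 0.6797.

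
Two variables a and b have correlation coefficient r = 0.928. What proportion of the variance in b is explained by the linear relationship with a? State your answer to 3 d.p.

0.861

r² = (0.928)² = 0.861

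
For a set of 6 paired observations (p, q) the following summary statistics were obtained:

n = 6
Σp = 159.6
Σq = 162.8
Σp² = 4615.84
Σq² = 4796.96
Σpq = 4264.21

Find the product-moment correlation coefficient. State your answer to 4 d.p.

-0.1767

r = (nΣpq − ΣpΣq) / √[(nΣp² − (Σp)²)(nΣq² − (Σq)²)]
Numerator: 6×4264.21 − 159.6×162.8 = -397.62
Denominator: √[(27695.04 − 25472.16)(28781.76 − 26503.84)] = √[2222.88 × 2277.92] = 2250.2317
r = -397.62 / 2250.2317 ≈ -0.1767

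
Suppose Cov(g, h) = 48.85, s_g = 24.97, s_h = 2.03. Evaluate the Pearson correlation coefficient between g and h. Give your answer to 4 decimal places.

0.9637

r = Cov(g,h) / (s_g · s_h) = 48.85 / (24.97 × 2.03)
  = 48.85 / 50.6891 ≈ 0.9637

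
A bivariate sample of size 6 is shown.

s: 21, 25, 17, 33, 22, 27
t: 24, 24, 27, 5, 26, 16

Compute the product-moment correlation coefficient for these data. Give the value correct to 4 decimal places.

n = 6, Σs = 145, Σt = 122, Σs² = 3657, Σt² = 2838, Σst = 2732
nΣst − ΣsΣt = 16392 − 17690 = -1298
nΣs² − (Σs)² = 21942 − 21025 = 917; nΣt² − (Σt)² = 17028 − 14884 = 2144
r = -1298 / √(917 × 2144) = -1298 / 1402.1583 ≈ -0.9257

-0.9257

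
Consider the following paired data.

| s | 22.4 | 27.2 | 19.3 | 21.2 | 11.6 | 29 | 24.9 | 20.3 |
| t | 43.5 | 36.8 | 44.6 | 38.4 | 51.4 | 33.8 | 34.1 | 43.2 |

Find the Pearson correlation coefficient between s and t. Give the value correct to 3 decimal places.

-0.924

n = 8, Σs = 175.9, Σt = 325.8, Σs² = 4071.19, Σt² = 13523.66, Σst = 6952.71
nΣst − ΣsΣt = 55621.68 − 57308.22 = -1686.54
nΣs² − (Σs)² = 32569.52 − 30940.81 = 1628.71; nΣt² − (Σt)² = 108189.28 − 106145.64 = 2043.64
r = -1686.54 / √(1628.71 × 2043.64) = -1686.54 / 1824.4169 ≈ -0.924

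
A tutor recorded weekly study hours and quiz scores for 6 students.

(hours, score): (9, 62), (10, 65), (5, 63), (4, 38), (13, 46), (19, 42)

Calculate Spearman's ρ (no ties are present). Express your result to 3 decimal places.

Rank hours: 3, 4, 2, 1, 5, 6
Rank score: 4, 6, 5, 1, 3, 2
d = rank(hours) − rank(score): -1, -2, -3, 0, 2, 4; Σd² = 34
ρ = 1 − 6Σd² / [n(n²−1)] = 1 − 6×34 / (6×35) = 1 − 204/210 ≈ 0.029

0.029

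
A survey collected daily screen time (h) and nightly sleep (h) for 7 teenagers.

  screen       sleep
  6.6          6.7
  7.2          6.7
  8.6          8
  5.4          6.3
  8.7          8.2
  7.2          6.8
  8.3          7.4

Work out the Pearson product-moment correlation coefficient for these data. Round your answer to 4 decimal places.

0.9267

n = 7, Σx = 52, Σy = 50.1, Σx² = 394.94, Σy² = 361.71, Σxy = 377
nΣxy − ΣxΣy = 2639 − 2605.2 = 33.8
nΣx² − (Σx)² = 2764.58 − 2704 = 60.58; nΣy² − (Σy)² = 2531.97 − 2510.01 = 21.96
r = 33.8 / √(60.58 × 21.96) = 33.8 / 36.4738 ≈ 0.9267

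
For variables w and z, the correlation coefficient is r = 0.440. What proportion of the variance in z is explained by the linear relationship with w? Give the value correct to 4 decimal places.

r² = (0.440)² = 0.1936

0.1936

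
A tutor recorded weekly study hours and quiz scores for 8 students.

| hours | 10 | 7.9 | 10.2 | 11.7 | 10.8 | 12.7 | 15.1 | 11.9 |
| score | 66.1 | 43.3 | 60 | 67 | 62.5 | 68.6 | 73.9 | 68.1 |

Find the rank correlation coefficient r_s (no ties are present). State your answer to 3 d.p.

0.929

Rank hours: 2, 1, 3, 5, 4, 7, 8, 6
Rank score: 4, 1, 2, 5, 3, 7, 8, 6
d = rank(hours) − rank(score): -2, 0, 1, 0, 1, 0, 0, 0; Σd² = 6
ρ = 1 − 6Σd² / [n(n²−1)] = 1 − 6×6 / (8×63) = 1 − 36/504 ≈ 0.929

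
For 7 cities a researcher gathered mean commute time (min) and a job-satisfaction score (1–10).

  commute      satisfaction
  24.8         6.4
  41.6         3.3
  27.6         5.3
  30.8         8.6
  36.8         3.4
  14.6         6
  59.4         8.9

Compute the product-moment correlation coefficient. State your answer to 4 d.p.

n = 7, Σx = 235.6, Σy = 41.9, Σx² = 9151.76, Σy² = 280.67, Σxy = 1448.54
nΣxy − ΣxΣy = 10139.78 − 9871.64 = 268.14
nΣx² − (Σx)² = 64062.32 − 55507.36 = 8554.96; nΣy² − (Σy)² = 1964.69 − 1755.61 = 209.08
r = 268.14 / √(8554.96 × 209.08) = 268.14 / 1337.4121 ≈ 0.2005

0.2005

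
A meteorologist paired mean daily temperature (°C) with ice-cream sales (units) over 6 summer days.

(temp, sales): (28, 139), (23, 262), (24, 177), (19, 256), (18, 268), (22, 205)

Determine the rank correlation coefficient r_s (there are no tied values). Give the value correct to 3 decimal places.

Rank temp: 6, 4, 5, 2, 1, 3
Rank sales: 1, 5, 2, 4, 6, 3
d = rank(temp) − rank(sales): 5, -1, 3, -2, -5, 0; Σd² = 64
ρ = 1 − 6Σd² / [n(n²−1)] = 1 − 6×64 / (6×35) = 1 − 384/210 ≈ -0.829

-0.829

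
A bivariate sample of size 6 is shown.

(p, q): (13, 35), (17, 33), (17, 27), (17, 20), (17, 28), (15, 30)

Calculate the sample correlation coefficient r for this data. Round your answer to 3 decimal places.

n = 6, Σp = 96, Σq = 173, Σp² = 1550, Σq² = 5127, Σpq = 2741
nΣpq − ΣpΣq = 16446 − 16608 = -162
nΣp² − (Σp)² = 9300 − 9216 = 84; nΣq² − (Σq)² = 30762 − 29929 = 833
r = -162 / √(84 × 833) = -162 / 264.5222 ≈ -0.612

-0.612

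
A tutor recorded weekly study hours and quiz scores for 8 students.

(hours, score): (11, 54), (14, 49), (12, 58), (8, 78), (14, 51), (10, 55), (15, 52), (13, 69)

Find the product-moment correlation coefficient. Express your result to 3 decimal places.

n = 8, Σx = 97, Σy = 466, Σx² = 1215, Σy² = 27856, Σxy = 5541
nΣxy − ΣxΣy = 44328 − 45202 = -874
nΣx² − (Σx)² = 9720 − 9409 = 311; nΣy² − (Σy)² = 222848 − 217156 = 5692
r = -874 / √(311 × 5692) = -874 / 1330.4931 ≈ -0.657

-0.657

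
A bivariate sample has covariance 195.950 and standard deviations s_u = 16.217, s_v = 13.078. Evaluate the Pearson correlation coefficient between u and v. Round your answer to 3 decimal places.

0.924

r = Cov(u,v) / (s_u · s_v) = 195.950 / (16.217 × 13.078)
  = 195.950 / 212.0859 ≈ 0.924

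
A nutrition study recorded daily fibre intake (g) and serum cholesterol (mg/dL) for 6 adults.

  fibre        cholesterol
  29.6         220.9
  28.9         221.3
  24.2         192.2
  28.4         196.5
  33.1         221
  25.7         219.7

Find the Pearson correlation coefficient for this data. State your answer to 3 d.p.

n = 6, Σx = 169.9, Σy = 1271.6, Σx² = 4859.67, Σy² = 270432.68, Σxy = 36127.44
nΣxy − ΣxΣy = 216764.64 − 216044.84 = 719.8
nΣx² − (Σx)² = 29158.02 − 28866.01 = 292.01; nΣy² − (Σy)² = 1622596.08 − 1616966.56 = 5629.52
r = 719.8 / √(292.01 × 5629.52) = 719.8 / 1282.1373 ≈ 0.561

0.561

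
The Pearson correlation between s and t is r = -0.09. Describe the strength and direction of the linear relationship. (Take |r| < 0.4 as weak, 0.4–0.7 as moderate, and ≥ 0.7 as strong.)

weak negative

r = -0.09 < 0 so the relationship is negative.
|r| = 0.09, which falls in the weak range.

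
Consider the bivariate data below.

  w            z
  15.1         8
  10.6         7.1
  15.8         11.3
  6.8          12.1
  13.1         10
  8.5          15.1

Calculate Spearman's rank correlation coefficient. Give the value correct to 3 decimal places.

Rank w: 5, 3, 6, 1, 4, 2
Rank z: 2, 1, 4, 5, 3, 6
d = rank(w) − rank(z): 3, 2, 2, -4, 1, -4; Σd² = 50
ρ = 1 − 6Σd² / [n(n²−1)] = 1 − 6×50 / (6×35) = 1 − 300/210 ≈ -0.429

-0.429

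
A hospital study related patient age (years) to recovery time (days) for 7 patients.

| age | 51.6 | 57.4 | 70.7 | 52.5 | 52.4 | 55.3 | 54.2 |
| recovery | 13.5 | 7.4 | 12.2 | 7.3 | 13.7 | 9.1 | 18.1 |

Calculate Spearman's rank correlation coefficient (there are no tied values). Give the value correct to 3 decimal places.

-0.321

Rank age: 1, 6, 7, 3, 2, 5, 4
Rank recovery: 5, 2, 4, 1, 6, 3, 7
d = rank(age) − rank(recovery): -4, 4, 3, 2, -4, 2, -3; Σd² = 74
ρ = 1 − 6Σd² / [n(n²−1)] = 1 − 6×74 / (7×48) = 1 − 444/336 ≈ -0.321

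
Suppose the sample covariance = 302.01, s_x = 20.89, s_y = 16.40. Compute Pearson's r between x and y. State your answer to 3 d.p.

r = Cov(x,y) / (s_x · s_y) = 302.01 / (20.89 × 16.40)
  = 302.01 / 342.5960 ≈ 0.882

0.882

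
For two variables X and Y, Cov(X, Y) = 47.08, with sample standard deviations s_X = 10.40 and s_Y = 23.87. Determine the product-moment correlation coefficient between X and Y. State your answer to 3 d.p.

0.190

r = Cov(X,Y) / (s_X · s_Y) = 47.08 / (10.40 × 23.87)
  = 47.08 / 248.2480 ≈ 0.190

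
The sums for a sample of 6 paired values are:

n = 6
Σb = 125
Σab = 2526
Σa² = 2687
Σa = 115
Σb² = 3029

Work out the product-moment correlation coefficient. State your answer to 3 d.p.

r = (nΣab − ΣaΣb) / √[(nΣa² − (Σa)²)(nΣb² − (Σb)²)]
Numerator: 6×2526 − 115×125 = 781
Denominator: √[(16122 − 13225)(18174 − 15625)] = √[2897 × 2549] = 2717.4350
r = 781 / 2717.4350 ≈ 0.287

0.287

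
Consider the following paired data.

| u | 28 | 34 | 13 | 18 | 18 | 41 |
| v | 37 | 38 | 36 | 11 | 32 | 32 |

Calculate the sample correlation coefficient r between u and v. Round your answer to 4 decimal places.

n = 6, Σu = 152, Σv = 186, Σu² = 4438, Σv² = 6278, Σuv = 4882
nΣuv − ΣuΣv = 29292 − 28272 = 1020
nΣu² − (Σu)² = 26628 − 23104 = 3524; nΣv² − (Σv)² = 37668 − 34596 = 3072
r = 1020 / √(3524 × 3072) = 1020 / 3290.2474 ≈ 0.3100

0.3100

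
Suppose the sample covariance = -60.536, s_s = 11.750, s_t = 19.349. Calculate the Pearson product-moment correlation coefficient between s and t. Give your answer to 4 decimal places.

-0.2663

r = Cov(s,t) / (s_s · s_t) = -60.536 / (11.750 × 19.349)
  = -60.536 / 227.3508 ≈ -0.2663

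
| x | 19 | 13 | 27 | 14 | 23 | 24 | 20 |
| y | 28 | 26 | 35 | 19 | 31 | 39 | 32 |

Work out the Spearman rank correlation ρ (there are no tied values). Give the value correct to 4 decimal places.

0.8929

Rank x: 3, 1, 7, 2, 5, 6, 4
Rank y: 3, 2, 6, 1, 4, 7, 5
d = rank(x) − rank(y): 0, -1, 1, 1, 1, -1, -1; Σd² = 6
ρ = 1 − 6Σd² / [n(n²−1)] = 1 − 6×6 / (7×48) = 1 − 36/336 ≈ 0.8929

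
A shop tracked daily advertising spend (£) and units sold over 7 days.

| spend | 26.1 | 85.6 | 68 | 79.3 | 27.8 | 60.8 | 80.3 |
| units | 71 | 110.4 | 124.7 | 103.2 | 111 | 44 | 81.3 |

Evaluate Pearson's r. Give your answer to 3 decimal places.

n = 7, Σx = 427.9, Σy = 645.6, Σx² = 29838.63, Σy² = 64296.18, Σxy = 40256.09
nΣxy − ΣxΣy = 281792.63 − 276252.24 = 5540.39
nΣx² − (Σx)² = 208870.41 − 183098.41 = 25772; nΣy² − (Σy)² = 450073.26 − 416799.36 = 33273.9
r = 5540.39 / √(25772 × 33273.9) = 5540.39 / 29283.6977 ≈ 0.189

0.189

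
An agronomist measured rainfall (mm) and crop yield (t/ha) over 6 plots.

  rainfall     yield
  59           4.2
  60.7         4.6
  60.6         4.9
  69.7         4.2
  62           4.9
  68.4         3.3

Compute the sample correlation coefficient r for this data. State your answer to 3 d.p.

n = 6, Σx = 380.4, Σy = 26.1, Σx² = 24218.5, Σy² = 115.35, Σxy = 1646.22
nΣxy − ΣxΣy = 9877.32 − 9928.44 = -51.12
nΣx² − (Σx)² = 145311 − 144704.16 = 606.84; nΣy² − (Σy)² = 692.1 − 681.21 = 10.89
r = -51.12 / √(606.84 × 10.89) = -51.12 / 81.2926 ≈ -0.629

-0.629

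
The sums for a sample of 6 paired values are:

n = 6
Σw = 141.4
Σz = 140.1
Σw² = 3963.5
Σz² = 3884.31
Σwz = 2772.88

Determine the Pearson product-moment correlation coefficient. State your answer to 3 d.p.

-0.850

r = (nΣwz − ΣwΣz) / √[(nΣw² − (Σw)²)(nΣz² − (Σz)²)]
Numerator: 6×2772.88 − 141.4×140.1 = -3172.86
Denominator: √[(23781 − 19993.96)(23305.86 − 19628.01)] = √[3787.04 × 3677.85] = 3732.0457
r = -3172.86 / 3732.0457 ≈ -0.850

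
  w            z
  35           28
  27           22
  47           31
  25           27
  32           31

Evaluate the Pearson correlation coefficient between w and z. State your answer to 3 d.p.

0.648

n = 5, Σw = 166, Σz = 139, Σw² = 5812, Σz² = 3919, Σwz = 4698
nΣwz − ΣwΣz = 23490 − 23074 = 416
nΣw² − (Σw)² = 29060 − 27556 = 1504; nΣz² − (Σz)² = 19595 − 19321 = 274
r = 416 / √(1504 × 274) = 416 / 641.9470 ≈ 0.648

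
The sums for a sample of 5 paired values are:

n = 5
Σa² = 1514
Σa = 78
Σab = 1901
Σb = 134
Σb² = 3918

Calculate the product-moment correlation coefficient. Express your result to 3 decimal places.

r = (nΣab − ΣaΣb) / √[(nΣa² − (Σa)²)(nΣb² − (Σb)²)]
Numerator: 5×1901 − 78×134 = -947
Denominator: √[(7570 − 6084)(19590 − 17956)] = √[1486 × 1634] = 1558.2439
r = -947 / 1558.2439 ≈ -0.608

-0.608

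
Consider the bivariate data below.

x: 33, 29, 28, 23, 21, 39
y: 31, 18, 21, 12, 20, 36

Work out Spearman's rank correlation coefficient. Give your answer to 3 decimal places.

0.714

Rank x: 5, 4, 3, 2, 1, 6
Rank y: 5, 2, 4, 1, 3, 6
d = rank(x) − rank(y): 0, 2, -1, 1, -2, 0; Σd² = 10
ρ = 1 − 6Σd² / [n(n²−1)] = 1 − 6×10 / (6×35) = 1 − 60/210 ≈ 0.714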